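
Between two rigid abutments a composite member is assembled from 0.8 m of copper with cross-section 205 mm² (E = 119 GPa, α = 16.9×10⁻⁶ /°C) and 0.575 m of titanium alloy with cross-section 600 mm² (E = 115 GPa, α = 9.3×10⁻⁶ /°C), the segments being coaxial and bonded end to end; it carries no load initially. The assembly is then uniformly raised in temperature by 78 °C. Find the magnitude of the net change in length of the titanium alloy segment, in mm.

|ΔL| ≈ 0.119 mm

Free thermal expansion of the whole bar: Σ αᵢΔT Lᵢ = 16.9×10⁻⁶×78×800 + 9.3×10⁻⁶×78×575 = 1.472 mm.
The rigid supports impose zero overall length change; the single axial force P common to all segments must satisfy P Σ Lᵢ/(AᵢEᵢ) = δ_free.
The series flexibility is Σ Lᵢ/(AᵢEᵢ) = 800/(205×119×10³) + 575/(600×115×10³) = 4.113×10⁻⁵ mm/N.
P = 1.472 / 4.113×10⁻⁵ = 35780 N = 35.78 kN, compressive.
For the titanium alloy segment, free thermal change = 9.3×10⁻⁶×78×575 = 0.4171 mm and elastic change from P = 35780×575/(600×115×10³) = 0.2982 mm; these oppose, so the net change is 0.119 mm (segment lengthens).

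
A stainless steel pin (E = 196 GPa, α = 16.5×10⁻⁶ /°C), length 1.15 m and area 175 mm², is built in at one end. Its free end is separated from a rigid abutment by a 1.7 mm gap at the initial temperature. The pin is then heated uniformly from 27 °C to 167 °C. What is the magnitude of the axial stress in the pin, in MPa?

σ ≈ 163 MPa (compressive)

If the wall were absent the pin would grow by αΔT L = 16.5×10⁻⁶ × 140 × 1150 = 2.656 mm.
This exceeds the 1.7 mm gap, so the wall pushes back. The portion of expansion that must be recovered elastically is δ_free − gap = 2.656 − 1.7 = 0.9565 mm.
So σ = E(δ_free − g)/L = 196×10³ × 0.9565/1150 = 163 MPa.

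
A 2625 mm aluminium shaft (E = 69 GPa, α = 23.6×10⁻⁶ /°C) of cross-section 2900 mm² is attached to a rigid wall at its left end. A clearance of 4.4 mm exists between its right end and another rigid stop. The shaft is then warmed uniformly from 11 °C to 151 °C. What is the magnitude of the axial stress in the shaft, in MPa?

Free thermal elongation = αΔT L = 23.6×10⁻⁶ × 140 × 2625 = 8.673 mm.
The gap closes (δ_free > 4.4 mm) and the wall then resists a further 8.673 − 4.4 = 4.273 mm of expansion.
Compatibility: PL/(AE) = 4.273 mm, so σ = P/A = E × (4.273/2625) = 112.3 MPa.

σ ≈ 112 MPa (compressive)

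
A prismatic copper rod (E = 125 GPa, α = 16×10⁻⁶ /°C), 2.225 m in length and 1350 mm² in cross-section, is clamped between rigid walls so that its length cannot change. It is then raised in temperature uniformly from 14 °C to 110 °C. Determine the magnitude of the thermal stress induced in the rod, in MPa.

Because both ends are immovable the net strain is zero, and the suppressed thermal strain is αΔT = 16×10⁻⁶ × 96 = 1536×10⁻⁶.
Hence σ = E·αΔT = 125×10³ × 1536×10⁻⁶ = 192 MPa, compressive.

σ ≈ 192 MPa (compressive)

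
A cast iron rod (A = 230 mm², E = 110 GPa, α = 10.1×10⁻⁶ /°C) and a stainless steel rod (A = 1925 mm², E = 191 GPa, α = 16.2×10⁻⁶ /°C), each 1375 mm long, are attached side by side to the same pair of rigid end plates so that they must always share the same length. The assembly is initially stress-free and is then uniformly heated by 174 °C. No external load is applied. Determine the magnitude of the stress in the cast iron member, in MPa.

σ ≈ 109 MPa (tensile)

Both members must finish at the same length. With the larger α, the stainless steel tends to over-expand; the plates restrain it, putting the stainless steel in compression and the cast iron in tension. With no external load the two internal forces are equal and opposite, magnitude P.
Equating the net (thermal + elastic) strains gives |α₁ − α₂|·ΔT = P·[1/(A₁E₁) + 1/(A₂E₂)].
|α₁ − α₂|·ΔT = 6.1×10⁻⁶ × 174 = 0.001061.
1/(A₁E₁) + 1/(A₂E₂) = 1/(230×110×10³) + 1/(1925×191×10³) = 4.225×10⁻⁸ N⁻¹.
P = 0.001061 / 4.225×10⁻⁸ = 25120 N = 25.12 kN.
σ_{cast iron} = P/A₁ = 25120/230 = 109.2 MPa, tensile.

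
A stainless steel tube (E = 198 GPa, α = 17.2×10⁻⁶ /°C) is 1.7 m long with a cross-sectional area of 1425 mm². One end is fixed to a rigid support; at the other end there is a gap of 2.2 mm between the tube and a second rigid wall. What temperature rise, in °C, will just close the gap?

ΔT ≈ 75.2 °C

Contact occurs when the free expansion equals the gap: αΔT L = 2.2 mm.
So ΔT = g/(αL) = 2.2/(17.2×10⁻⁶ × 1700) = 75.24 °C.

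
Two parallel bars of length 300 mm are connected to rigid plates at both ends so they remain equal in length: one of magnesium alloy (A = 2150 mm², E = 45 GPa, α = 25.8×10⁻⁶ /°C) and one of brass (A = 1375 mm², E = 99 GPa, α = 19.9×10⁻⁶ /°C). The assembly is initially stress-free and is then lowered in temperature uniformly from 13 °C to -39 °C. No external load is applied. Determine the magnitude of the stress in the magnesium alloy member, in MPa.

σ ≈ 8.07 MPa (tensile)

The magnesium alloy has the larger α, so on cooling it would change length more than the brass if both were free. The rigid plates force a common final length, so the magnesium alloy is put into tension and the brass into compression, with equal and opposite forces P (no external load).
Compatibility of the two members (thermal + elastic change equal): (α₁ − α₂)ΔT = P·[1/(A₁E₁) + 1/(A₂E₂)].
|α₁ − α₂|·ΔT = 5.9×10⁻⁶ × 52 = 0.0003068.
1/(A₁E₁) + 1/(A₂E₂) = 1/(2150×45×10³) + 1/(1375×99×10³) = 1.768×10⁻⁸ N⁻¹.
P = 0.0003068 / 1.768×10⁻⁸ = 17350 N = 17.35 kN.
σ_{magnesium alloy} = P/A₁ = 17350/2150 = 8.07 MPa, tensile.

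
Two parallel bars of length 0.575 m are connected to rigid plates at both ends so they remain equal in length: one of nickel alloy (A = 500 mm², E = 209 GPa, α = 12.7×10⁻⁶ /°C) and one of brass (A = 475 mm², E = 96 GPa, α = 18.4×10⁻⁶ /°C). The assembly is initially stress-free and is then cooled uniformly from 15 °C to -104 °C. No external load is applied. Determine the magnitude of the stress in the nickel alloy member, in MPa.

σ ≈ 43.1 MPa (compressive)

Equilibrium of a rigid end plate with no external load gives equal and opposite internal forces ±P in the two members. Since α_{brass} > α_{nickel alloy}, cooling drives the brass into tension and the nickel alloy into compression.
Compatibility of the two members (thermal + elastic change equal): (α₁ − α₂)ΔT = P·[1/(A₁E₁) + 1/(A₂E₂)].
|α₁ − α₂|·ΔT = 5.7×10⁻⁶ × 119 = 0.0006783.
1/(A₁E₁) + 1/(A₂E₂) = 1/(500×209×10³) + 1/(475×96×10³) = 3.15×10⁻⁸ N⁻¹.
P = 0.0006783 / 3.15×10⁻⁸ = 21530 N = 21.53 kN.
σ_{nickel alloy} = P/A₁ = 21530/500 = 43.07 MPa, compressive.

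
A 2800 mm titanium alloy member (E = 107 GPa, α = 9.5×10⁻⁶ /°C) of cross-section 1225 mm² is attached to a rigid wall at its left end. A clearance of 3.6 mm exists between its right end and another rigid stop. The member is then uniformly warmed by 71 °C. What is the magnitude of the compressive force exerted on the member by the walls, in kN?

Unrestrained expansion: δ_free = αΔT L = 9.5×10⁻⁶ × 71 × 2800 = 1.889 mm.
This is smaller than the 3.6 mm clearance, so the member expands freely without reaching the stop — the stress is zero.

P ≈ 0 kN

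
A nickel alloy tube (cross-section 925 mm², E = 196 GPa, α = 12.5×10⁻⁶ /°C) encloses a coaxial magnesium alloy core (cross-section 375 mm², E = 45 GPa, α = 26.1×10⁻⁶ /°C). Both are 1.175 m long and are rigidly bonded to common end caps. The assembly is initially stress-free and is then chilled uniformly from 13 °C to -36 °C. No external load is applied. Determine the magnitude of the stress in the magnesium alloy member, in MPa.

σ ≈ 27.4 MPa (tensile)

The magnesium alloy has the larger α, so on cooling it would change length more than the nickel alloy if both were free. The rigid plates force a common final length, so the magnesium alloy is put into tension and the nickel alloy into compression, with equal and opposite forces P (no external load).
Setting the final lengths equal and cancelling L: (α₁ − α₂)ΔT = P/(A₁E₁) + P/(A₂E₂).
|α₁ − α₂|·ΔT = 13.6×10⁻⁶ × 49 = 0.0006664.
1/(A₁E₁) + 1/(A₂E₂) = 1/(925×196×10³) + 1/(375×45×10³) = 6.477×10⁻⁸ N⁻¹.
So P = 0.0006664 / 6.477×10⁻⁸ = 10.29 kN.
σ_{magnesium alloy} = P/A₂ = 10290/375 = 27.43 MPa, tensile.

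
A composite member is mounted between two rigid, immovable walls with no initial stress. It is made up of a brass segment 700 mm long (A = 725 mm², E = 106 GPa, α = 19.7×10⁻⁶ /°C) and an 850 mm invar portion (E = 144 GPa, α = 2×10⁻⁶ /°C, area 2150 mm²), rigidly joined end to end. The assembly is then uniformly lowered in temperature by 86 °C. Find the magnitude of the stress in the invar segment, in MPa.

With the walls removed the bar would change length by δ_free = Σ αᵢΔT Lᵢ = 19.7×10⁻⁶×86×700 + 2×10⁻⁶×86×850 = 1.332 mm.
Since the ends are fixed, an axial force P builds up, equal in every segment, with P · Σ Lᵢ/(AᵢEᵢ) = δ_free.
The series flexibility is Σ Lᵢ/(AᵢEᵢ) = 700/(725×106×10³) + 850/(2150×144×10³) = 1.185×10⁻⁵ mm/N.
Hence P = δ_free / Σ(L/AE) = 1.332/1.185×10⁻⁵ = 112.4 kN (tensile).
σ_{invar} = P / A = 112400 / 2150 = 52.27 MPa.

σ ≈ 52.3 MPa (tensile)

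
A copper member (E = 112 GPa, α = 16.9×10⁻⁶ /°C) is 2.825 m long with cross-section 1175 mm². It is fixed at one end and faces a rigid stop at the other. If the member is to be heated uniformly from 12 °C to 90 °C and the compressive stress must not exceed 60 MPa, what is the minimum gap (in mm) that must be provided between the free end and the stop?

g ≈ 2.21 mm

Free expansion if unrestrained: δ_free = αΔT L = 16.9×10⁻⁶ × 78 × 2825 = 3.724 mm.
A stress of 60 MPa corresponds to the wall pushing the member back by σL/E = 60×2825/(112×10³) = 1.513 mm.
The gap must absorb the remainder: g_min = 3.724 − 1.513 = 2.211 mm.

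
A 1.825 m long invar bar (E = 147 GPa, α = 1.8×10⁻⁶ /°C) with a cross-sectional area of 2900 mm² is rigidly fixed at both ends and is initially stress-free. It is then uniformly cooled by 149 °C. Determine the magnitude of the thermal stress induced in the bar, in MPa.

Because both ends are immovable the net strain is zero, and the suppressed thermal strain is αΔT = 1.8×10⁻⁶ × 149 = 268.2×10⁻⁶.
The stress required to suppress this strain is σ = Eε = 147×10³ × 268.2×10⁻⁶ = 39.43 MPa, tensile since the bar is trying to contract.

σ ≈ 39.4 MPa (tensile)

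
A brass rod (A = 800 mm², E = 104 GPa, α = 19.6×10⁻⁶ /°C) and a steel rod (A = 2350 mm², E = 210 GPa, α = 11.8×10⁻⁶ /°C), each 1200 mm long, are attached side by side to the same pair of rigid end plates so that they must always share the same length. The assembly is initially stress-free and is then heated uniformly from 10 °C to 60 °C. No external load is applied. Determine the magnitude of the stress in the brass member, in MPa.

Both members must finish at the same length. With the larger α, the brass tends to over-expand; the plates restrain it, putting the brass in compression and the steel in tension. With no external load the two internal forces are equal and opposite, magnitude P.
Setting the final lengths equal and cancelling L: (α₁ − α₂)ΔT = P/(A₁E₁) + P/(A₂E₂).
|α₁ − α₂|·ΔT = 7.8×10⁻⁶ × 50 = 0.00039.
1/(A₁E₁) + 1/(A₂E₂) = 1/(800×104×10³) + 1/(2350×210×10³) = 1.405×10⁻⁸ N⁻¹.
So P = 0.00039 / 1.405×10⁻⁸ = 27.77 kN.
σ_{brass} = P/A₁ = 27770/800 = 34.71 MPa, compressive.

σ ≈ 34.7 MPa (compressive)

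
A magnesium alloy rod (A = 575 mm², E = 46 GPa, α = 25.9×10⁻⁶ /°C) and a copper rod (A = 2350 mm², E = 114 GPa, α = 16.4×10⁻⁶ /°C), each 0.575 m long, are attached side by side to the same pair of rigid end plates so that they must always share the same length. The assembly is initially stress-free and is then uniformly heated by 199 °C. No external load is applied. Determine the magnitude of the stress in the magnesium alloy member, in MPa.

σ ≈ 79.1 MPa (compressive)

Both members must finish at the same length. With the larger α, the magnesium alloy tends to over-expand; the plates restrain it, putting the magnesium alloy in compression and the copper in tension. With no external load the two internal forces are equal and opposite, magnitude P.
Equating the net (thermal + elastic) strains gives |α₁ − α₂|·ΔT = P·[1/(A₁E₁) + 1/(A₂E₂)].
|α₁ − α₂|·ΔT = 9.5×10⁻⁶ × 199 = 0.00189.
1/(A₁E₁) + 1/(A₂E₂) = 1/(575×46×10³) + 1/(2350×114×10³) = 4.154×10⁻⁸ N⁻¹.
So P = 0.00189 / 4.154×10⁻⁸ = 45.51 kN.
σ_{magnesium alloy} = P/A₁ = 45510/575 = 79.15 MPa, compressive.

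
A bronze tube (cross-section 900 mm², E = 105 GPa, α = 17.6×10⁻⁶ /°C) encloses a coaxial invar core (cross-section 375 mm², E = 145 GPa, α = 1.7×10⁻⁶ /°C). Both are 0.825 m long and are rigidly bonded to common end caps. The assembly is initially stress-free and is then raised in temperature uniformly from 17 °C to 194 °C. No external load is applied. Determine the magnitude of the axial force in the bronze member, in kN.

P ≈ 97.1 kN (compressive in the bronze)

The bronze has the larger α, so on heating it would change length more than the invar if both were free. The rigid plates force a common final length, so the bronze is put into compression and the invar into tension, with equal and opposite forces P (no external load).
Compatibility of the two members (thermal + elastic change equal): (α₁ − α₂)ΔT = P·[1/(A₁E₁) + 1/(A₂E₂)].
|α₁ − α₂|·ΔT = 15.9×10⁻⁶ × 177 = 0.002814.
1/(A₁E₁) + 1/(A₂E₂) = 1/(900×105×10³) + 1/(375×145×10³) = 2.897×10⁻⁸ N⁻¹.
P = 0.002814 / 2.897×10⁻⁸ = 97140 N = 97.14 kN.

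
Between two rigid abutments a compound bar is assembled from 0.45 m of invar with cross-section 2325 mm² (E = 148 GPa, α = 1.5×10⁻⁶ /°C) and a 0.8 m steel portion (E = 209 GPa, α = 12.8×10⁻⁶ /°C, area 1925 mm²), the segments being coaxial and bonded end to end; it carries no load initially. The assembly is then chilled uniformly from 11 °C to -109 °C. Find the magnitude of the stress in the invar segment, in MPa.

σ ≈ 171 MPa (tensile)

Free thermal contraction of the whole bar: Σ αᵢΔT Lᵢ = 1.5×10⁻⁶×120×450 + 12.8×10⁻⁶×120×800 = 1.31 mm.
The rigid supports impose zero overall length change; the single axial force P common to all segments must satisfy P Σ Lᵢ/(AᵢEᵢ) = δ_free.
Σ Lᵢ/(AᵢEᵢ) = 450/(2325×148×10³) + 800/(1925×209×10³) = 3.296×10⁻⁶ mm/N.
So P = 1.31 / 3.296×10⁻⁶ = 397.4 kN, tensile.
σ_{invar} = P / A = 397400 / 2325 = 170.9 MPa.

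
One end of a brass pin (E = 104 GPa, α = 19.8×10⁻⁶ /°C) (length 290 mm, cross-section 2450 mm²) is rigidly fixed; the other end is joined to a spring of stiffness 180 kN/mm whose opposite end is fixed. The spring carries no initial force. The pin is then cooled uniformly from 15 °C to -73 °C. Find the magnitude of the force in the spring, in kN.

Free thermal contraction: δ_free = αΔT L = 19.8×10⁻⁶ × 88 × 290 = 0.5053 mm.
With a force P in the spring, the elastic change of the pin is PL/(AE) and that of the spring is P/k; compatibility requires their sum to equal δ_free.
P [ L/(AE) + 1/k ] = δ_free → P [ 290/(2450×104×10³) + 1/(180×10³) ] = 0.5053.
P = 0.5053 / 6.694×10⁻⁶ = 75490 N.

P ≈ 75.5 kN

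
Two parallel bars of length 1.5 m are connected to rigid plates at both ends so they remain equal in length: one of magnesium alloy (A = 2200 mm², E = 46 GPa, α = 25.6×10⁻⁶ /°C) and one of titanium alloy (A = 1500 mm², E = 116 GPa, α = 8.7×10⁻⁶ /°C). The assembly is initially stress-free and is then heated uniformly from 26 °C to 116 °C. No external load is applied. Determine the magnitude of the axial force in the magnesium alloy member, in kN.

P ≈ 97.3 kN (compressive in the magnesium alloy)

Both members must finish at the same length. With the larger α, the magnesium alloy tends to over-expand; the plates restrain it, putting the magnesium alloy in compression and the titanium alloy in tension. With no external load the two internal forces are equal and opposite, magnitude P.
Setting the final lengths equal and cancelling L: (α₁ − α₂)ΔT = P/(A₁E₁) + P/(A₂E₂).
|α₁ − α₂|·ΔT = 16.9×10⁻⁶ × 90 = 0.001521.
1/(A₁E₁) + 1/(A₂E₂) = 1/(2200×46×10³) + 1/(1500×116×10³) = 1.563×10⁻⁸ N⁻¹.
So P = 0.001521 / 1.563×10⁻⁸ = 97.32 kN.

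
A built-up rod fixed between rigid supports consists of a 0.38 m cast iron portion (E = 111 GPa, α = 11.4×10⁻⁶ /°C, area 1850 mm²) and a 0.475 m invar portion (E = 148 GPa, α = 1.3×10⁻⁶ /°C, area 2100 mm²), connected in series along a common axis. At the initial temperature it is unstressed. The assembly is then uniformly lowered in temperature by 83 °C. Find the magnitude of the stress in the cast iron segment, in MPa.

σ ≈ 65.7 MPa (tensile)

If the supports were absent, the total length change would be Σ αᵢΔT Lᵢ = 11.4×10⁻⁶×83×380 + 1.3×10⁻⁶×83×475 = 0.4108 mm.
Since the ends are fixed, an axial force P builds up, equal in every segment, with P · Σ Lᵢ/(AᵢEᵢ) = δ_free.
The series flexibility is Σ Lᵢ/(AᵢEᵢ) = 380/(1850×111×10³) + 475/(2100×148×10³) = 3.379×10⁻⁶ mm/N.
Hence P = δ_free / Σ(L/AE) = 0.4108/3.379×10⁻⁶ = 121.6 kN (tensile).
σ_{cast iron} = P / A = 121600 / 1850 = 65.72 MPa.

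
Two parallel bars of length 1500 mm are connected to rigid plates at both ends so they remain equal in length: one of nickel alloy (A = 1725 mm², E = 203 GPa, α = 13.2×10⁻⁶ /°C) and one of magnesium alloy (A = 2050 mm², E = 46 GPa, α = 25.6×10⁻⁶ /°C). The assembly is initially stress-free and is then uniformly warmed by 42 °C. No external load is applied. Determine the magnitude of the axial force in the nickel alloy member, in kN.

P ≈ 38.7 kN (tensile in the nickel alloy)

Both members must finish at the same length. With the larger α, the magnesium alloy tends to over-expand; the plates restrain it, putting the magnesium alloy in compression and the nickel alloy in tension. With no external load the two internal forces are equal and opposite, magnitude P.
Setting the final lengths equal and cancelling L: (α₁ − α₂)ΔT = P/(A₁E₁) + P/(A₂E₂).
|α₁ − α₂|·ΔT = 12.4×10⁻⁶ × 42 = 0.0005208.
1/(A₁E₁) + 1/(A₂E₂) = 1/(1725×203×10³) + 1/(2050×46×10³) = 1.346×10⁻⁸ N⁻¹.
So P = 0.0005208 / 1.346×10⁻⁸ = 38.69 kN.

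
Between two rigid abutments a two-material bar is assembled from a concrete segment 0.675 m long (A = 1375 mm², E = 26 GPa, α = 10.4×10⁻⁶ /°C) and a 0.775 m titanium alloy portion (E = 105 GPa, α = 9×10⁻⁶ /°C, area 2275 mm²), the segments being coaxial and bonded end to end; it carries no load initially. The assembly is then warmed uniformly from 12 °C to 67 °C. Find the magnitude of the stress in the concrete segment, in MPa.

σ ≈ 25.3 MPa (compressive)

If the supports were absent, the total length change would be Σ αᵢΔT Lᵢ = 10.4×10⁻⁶×55×675 + 9×10⁻⁶×55×775 = 0.7697 mm.
The rigid supports impose zero overall length change; the single axial force P common to all segments must satisfy P Σ Lᵢ/(AᵢEᵢ) = δ_free.
Σ Lᵢ/(AᵢEᵢ) = 675/(1375×26×10³) + 775/(2275×105×10³) = 2.213×10⁻⁵ mm/N.
P = 0.7697 / 2.213×10⁻⁵ = 34790 N = 34.79 kN, compressive.
σ_{concrete} = P / A = 34790 / 1375 = 25.3 MPa.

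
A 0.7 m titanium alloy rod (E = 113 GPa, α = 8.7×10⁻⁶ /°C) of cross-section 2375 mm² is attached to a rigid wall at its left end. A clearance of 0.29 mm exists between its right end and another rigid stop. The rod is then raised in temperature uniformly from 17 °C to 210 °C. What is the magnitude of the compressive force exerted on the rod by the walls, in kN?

Unrestrained expansion: δ_free = αΔT L = 8.7×10⁻⁶ × 193 × 700 = 1.175 mm.
The gap closes (δ_free > 0.29 mm) and the wall then resists a further 1.175 − 0.29 = 0.8854 mm of expansion.
That suppressed elongation corresponds to σ = E·Δ/L = 113×10³ × 0.8854/700 = 142.9 MPa.
Force on the wall = σA = 142.9 × 2375 mm² = 339.4 kN.

P ≈ 339 kN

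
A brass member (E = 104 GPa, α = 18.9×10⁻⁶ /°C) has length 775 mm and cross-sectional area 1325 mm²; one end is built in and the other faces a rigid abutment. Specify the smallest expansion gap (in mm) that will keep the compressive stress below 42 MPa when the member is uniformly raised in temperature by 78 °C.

g ≈ 0.83 mm

Free expansion if unrestrained: δ_free = αΔT L = 18.9×10⁻⁶ × 78 × 775 = 1.143 mm.
At the allowable stress the elastic shortening the wall may impose is σL/E = 42 × 775 / (104×10³) = 0.313 mm.
So the gap has to take up the difference, g_min = δ_free − σL/E = 1.143 − 0.313 = 0.8295 mm.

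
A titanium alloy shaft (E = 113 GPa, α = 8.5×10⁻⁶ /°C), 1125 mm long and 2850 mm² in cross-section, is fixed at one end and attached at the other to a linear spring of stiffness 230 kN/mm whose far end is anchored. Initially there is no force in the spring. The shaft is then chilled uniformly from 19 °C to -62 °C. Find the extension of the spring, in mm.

δ ≈ 0.429 mm

Free thermal contraction: δ_free = αΔT L = 8.5×10⁻⁶ × 81 × 1125 = 0.7746 mm.
Let P be the tensile force in the spring. The shaft extends elastically by PL/(AE) and the spring stretches by P/k; together these equal δ_free.
So P = δ_free / [L/(AE) + 1/k] = 0.7746 / [ 1125/(2850×113×10³) + 1/(230×10³) ].
P = 0.7746 / 7.841×10⁻⁶ = 98780 N.
Spring extension = P/k = 98780/(230×10³) = 0.4295 mm.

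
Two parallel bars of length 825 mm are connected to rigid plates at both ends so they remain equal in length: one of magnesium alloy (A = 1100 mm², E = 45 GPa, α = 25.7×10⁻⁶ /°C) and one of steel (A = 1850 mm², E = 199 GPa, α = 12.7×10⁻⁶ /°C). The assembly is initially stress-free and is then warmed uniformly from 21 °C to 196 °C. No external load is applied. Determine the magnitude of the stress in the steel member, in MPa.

Equilibrium of a rigid end plate with no external load gives equal and opposite internal forces ±P in the two members. Since α_{magnesium alloy} > α_{steel}, heating drives the magnesium alloy into compression and the steel into tension.
Equating the net (thermal + elastic) strains gives |α₁ − α₂|·ΔT = P·[1/(A₁E₁) + 1/(A₂E₂)].
|α₁ − α₂|·ΔT = 13×10⁻⁶ × 175 = 0.002275.
1/(A₁E₁) + 1/(A₂E₂) = 1/(1100×45×10³) + 1/(1850×199×10³) = 2.292×10⁻⁸ N⁻¹.
P = 0.002275 / 2.292×10⁻⁸ = 99270 N = 99.27 kN.
σ_{steel} = P/A₂ = 99270/1850 = 53.66 MPa, tensile.

σ ≈ 53.7 MPa (tensile)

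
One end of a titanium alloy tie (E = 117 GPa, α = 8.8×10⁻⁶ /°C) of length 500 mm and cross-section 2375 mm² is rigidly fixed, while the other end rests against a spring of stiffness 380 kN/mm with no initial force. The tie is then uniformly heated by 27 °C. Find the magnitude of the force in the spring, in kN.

P ≈ 26.8 kN

Free thermal expansion: δ_free = αΔT L = 8.8×10⁻⁶ × 27 × 500 = 0.1188 mm.
Let P be the compressive force at the spring. The tie shortens elastically by PL/(AE) and the spring compresses by P/k; together these equal δ_free.
So P = δ_free / [L/(AE) + 1/k] = 0.1188 / [ 500/(2375×117×10³) + 1/(380×10³) ].
P = 0.1188 / 4.431×10⁻⁶ = 26810 N.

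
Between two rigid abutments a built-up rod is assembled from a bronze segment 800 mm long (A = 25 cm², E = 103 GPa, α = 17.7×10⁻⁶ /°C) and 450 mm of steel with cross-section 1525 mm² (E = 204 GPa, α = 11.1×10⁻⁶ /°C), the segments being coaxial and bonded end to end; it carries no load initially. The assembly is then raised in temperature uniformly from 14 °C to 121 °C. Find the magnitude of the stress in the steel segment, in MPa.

σ ≈ 295 MPa (compressive)

With the walls removed the bar would change length by δ_free = Σ αᵢΔT Lᵢ = 17.7×10⁻⁶×107×800 + 11.1×10⁻⁶×107×450 = 2.05 mm.
The rigid supports impose zero overall length change; the single axial force P common to all segments must satisfy P Σ Lᵢ/(AᵢEᵢ) = δ_free.
Σ Lᵢ/(AᵢEᵢ) = 800/(2500×103×10³) + 450/(1525×204×10³) = 4.553×10⁻⁶ mm/N.
P = 2.05 / 4.553×10⁻⁶ = 450100 N = 450.1 kN, compressive.
σ_{steel} = P / A = 450100 / 1525 = 295.2 MPa.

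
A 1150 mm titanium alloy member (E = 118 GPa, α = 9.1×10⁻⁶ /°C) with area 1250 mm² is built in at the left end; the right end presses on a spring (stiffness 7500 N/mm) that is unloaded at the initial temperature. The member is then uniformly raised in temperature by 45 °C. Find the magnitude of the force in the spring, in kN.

P ≈ 3.34 kN

If the spring were absent the member would lengthen by αΔT L = 9.1×10⁻⁶ × 45 × 1150 = 0.4709 mm.
With a force P in the spring, the elastic change of the member is PL/(AE) and that of the spring is P/k; compatibility requires their sum to equal δ_free.
So P = δ_free / [L/(AE) + 1/k] = 0.4709 / [ 1150/(1250×118×10³) + 1/(7500) ].
P = 0.4709 / 0.0001411 = 3337 N.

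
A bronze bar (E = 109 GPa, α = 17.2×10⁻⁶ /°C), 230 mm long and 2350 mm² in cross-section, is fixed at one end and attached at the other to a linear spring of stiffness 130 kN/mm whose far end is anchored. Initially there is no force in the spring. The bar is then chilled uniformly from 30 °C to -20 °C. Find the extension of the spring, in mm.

δ ≈ 0.177 mm

Free thermal contraction: δ_free = αΔT L = 17.2×10⁻⁶ × 50 × 230 = 0.1978 mm.
Let P be the tensile force in the spring. The bar extends elastically by PL/(AE) and the spring stretches by P/k; together these equal δ_free.
P [ L/(AE) + 1/k ] = δ_free → P [ 230/(2350×109×10³) + 1/(130×10³) ] = 0.1978.
P = 0.1978 / 8.59×10⁻⁶ = 23030 N.
Spring extension = P/k = 23030/(130×10³) = 0.1771 mm.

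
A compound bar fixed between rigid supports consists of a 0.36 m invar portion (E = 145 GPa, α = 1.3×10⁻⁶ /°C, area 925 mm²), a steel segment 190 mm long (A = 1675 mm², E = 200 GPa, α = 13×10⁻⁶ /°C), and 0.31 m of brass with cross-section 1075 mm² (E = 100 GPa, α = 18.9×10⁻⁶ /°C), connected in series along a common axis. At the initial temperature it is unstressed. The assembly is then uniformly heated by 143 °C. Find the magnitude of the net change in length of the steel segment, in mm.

|ΔL| ≈ 0.237 mm

With the walls removed the bar would change length by δ_free = Σ αᵢΔT Lᵢ = 1.3×10⁻⁶×143×360 + 13×10⁻⁶×143×190 + 18.9×10⁻⁶×143×310 = 1.258 mm.
Since the ends are fixed, an axial force P builds up, equal in every segment, with P · Σ Lᵢ/(AᵢEᵢ) = δ_free.
Σ Lᵢ/(AᵢEᵢ) = 360/(925×145×10³) + 190/(1675×200×10³) + 310/(1075×100×10³) = 6.135×10⁻⁶ mm/N.
Hence P = δ_free / Σ(L/AE) = 1.258/6.135×10⁻⁶ = 205 kN (compressive).
For the steel segment, free thermal change = 13×10⁻⁶×143×190 = 0.3532 mm and elastic change from P = 205000×190/(1675×200×10³) = 0.1163 mm; these oppose, so the net change is 0.237 mm (segment lengthens).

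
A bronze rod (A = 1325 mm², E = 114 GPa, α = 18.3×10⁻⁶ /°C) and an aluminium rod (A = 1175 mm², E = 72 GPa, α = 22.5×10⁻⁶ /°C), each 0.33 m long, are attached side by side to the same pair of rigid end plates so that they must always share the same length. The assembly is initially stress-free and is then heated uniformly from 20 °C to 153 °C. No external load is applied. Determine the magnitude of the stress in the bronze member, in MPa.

σ ≈ 22.9 MPa (tensile)

Equilibrium of a rigid end plate with no external load gives equal and opposite internal forces ±P in the two members. Since α_{aluminium} > α_{bronze}, heating drives the aluminium into compression and the bronze into tension.
Equating the net (thermal + elastic) strains gives |α₁ − α₂|·ΔT = P·[1/(A₁E₁) + 1/(A₂E₂)].
|α₁ − α₂|·ΔT = 4.2×10⁻⁶ × 133 = 0.0005586.
1/(A₁E₁) + 1/(A₂E₂) = 1/(1325×114×10³) + 1/(1175×72×10³) = 1.844×10⁻⁸ N⁻¹.
So P = 0.0005586 / 1.844×10⁻⁸ = 30.29 kN.
σ_{bronze} = P/A₁ = 30290/1325 = 22.86 MPa, tensile.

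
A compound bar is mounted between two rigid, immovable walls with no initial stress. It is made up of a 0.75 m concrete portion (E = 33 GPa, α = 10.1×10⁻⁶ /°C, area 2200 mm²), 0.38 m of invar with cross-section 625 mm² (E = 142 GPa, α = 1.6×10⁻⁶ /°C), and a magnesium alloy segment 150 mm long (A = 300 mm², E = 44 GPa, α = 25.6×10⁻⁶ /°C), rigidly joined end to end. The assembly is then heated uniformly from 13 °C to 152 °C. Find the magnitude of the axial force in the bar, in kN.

With the walls removed the bar would change length by δ_free = Σ αᵢΔT Lᵢ = 10.1×10⁻⁶×139×750 + 1.6×10⁻⁶×139×380 + 25.6×10⁻⁶×139×150 = 1.671 mm.
Since the ends are fixed, an axial force P builds up, equal in every segment, with P · Σ Lᵢ/(AᵢEᵢ) = δ_free.
The series flexibility is Σ Lᵢ/(AᵢEᵢ) = 750/(2200×33×10³) + 380/(625×142×10³) + 150/(300×44×10³) = 2.598×10⁻⁵ mm/N.
P = 1.671 / 2.598×10⁻⁵ = 64340 N = 64.34 kN, compressive.

P ≈ 64.3 kN (compressive)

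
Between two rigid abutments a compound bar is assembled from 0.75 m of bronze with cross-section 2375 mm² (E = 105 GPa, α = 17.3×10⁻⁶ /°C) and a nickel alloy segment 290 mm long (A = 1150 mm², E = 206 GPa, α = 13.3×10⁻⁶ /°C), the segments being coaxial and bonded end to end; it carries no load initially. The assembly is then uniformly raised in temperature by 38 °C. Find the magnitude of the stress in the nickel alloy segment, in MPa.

σ ≈ 131 MPa (compressive)

Free thermal expansion of the whole bar: Σ αᵢΔT Lᵢ = 17.3×10⁻⁶×38×750 + 13.3×10⁻⁶×38×290 = 0.6396 mm.
Since the ends are fixed, an axial force P builds up, equal in every segment, with P · Σ Lᵢ/(AᵢEᵢ) = δ_free.
Σ Lᵢ/(AᵢEᵢ) = 750/(2375×105×10³) + 290/(1150×206×10³) = 4.232×10⁻⁶ mm/N.
P = 0.6396 / 4.232×10⁻⁶ = 151100 N = 151.1 kN, compressive.
σ_{nickel alloy} = P / A = 151100 / 1150 = 131.4 MPa.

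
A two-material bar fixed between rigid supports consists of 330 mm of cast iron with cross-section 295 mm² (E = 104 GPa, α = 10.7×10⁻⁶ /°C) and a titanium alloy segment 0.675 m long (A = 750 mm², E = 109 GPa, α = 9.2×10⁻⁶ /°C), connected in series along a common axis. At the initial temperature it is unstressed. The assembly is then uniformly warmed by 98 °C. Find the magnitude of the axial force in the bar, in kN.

With the walls removed the bar would change length by δ_free = Σ αᵢΔT Lᵢ = 10.7×10⁻⁶×98×330 + 9.2×10⁻⁶×98×675 = 0.9546 mm.
The rigid supports impose zero overall length change; the single axial force P common to all segments must satisfy P Σ Lᵢ/(AᵢEᵢ) = δ_free.
The series flexibility is Σ Lᵢ/(AᵢEᵢ) = 330/(295×104×10³) + 675/(750×109×10³) = 1.901×10⁻⁵ mm/N.
Hence P = δ_free / Σ(L/AE) = 0.9546/1.901×10⁻⁵ = 50.21 kN (compressive).

P ≈ 50.2 kN (compressive)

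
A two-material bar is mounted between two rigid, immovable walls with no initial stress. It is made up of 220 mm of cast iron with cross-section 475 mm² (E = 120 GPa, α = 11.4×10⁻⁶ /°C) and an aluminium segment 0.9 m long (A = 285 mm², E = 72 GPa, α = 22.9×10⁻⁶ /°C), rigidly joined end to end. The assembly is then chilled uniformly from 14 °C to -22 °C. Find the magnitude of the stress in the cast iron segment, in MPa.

σ ≈ 36.7 MPa (tensile)

Free thermal contraction of the whole bar: Σ αᵢΔT Lᵢ = 11.4×10⁻⁶×36×220 + 22.9×10⁻⁶×36×900 = 0.8322 mm.
The walls prevent any net length change, so an axial force P (same in every segment) develops. Compatibility: P · Σ Lᵢ/(AᵢEᵢ) = δ_free.
The series flexibility is Σ Lᵢ/(AᵢEᵢ) = 220/(475×120×10³) + 900/(285×72×10³) = 4.772×10⁻⁵ mm/N.
P = 0.8322 / 4.772×10⁻⁵ = 17440 N = 17.44 kN, tensile.
σ_{cast iron} = P / A = 17440 / 475 = 36.72 MPa.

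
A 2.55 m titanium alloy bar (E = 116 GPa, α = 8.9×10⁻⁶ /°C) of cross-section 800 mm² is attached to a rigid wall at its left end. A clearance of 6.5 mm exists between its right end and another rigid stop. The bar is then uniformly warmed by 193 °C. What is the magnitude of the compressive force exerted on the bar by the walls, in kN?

P ≈ 0 kN

Free thermal elongation = αΔT L = 8.9×10⁻⁶ × 193 × 2550 = 4.38 mm.
Since δ_free = 4.38 mm is less than the 6.5 mm gap, the bar never touches the wall. No axial force develops.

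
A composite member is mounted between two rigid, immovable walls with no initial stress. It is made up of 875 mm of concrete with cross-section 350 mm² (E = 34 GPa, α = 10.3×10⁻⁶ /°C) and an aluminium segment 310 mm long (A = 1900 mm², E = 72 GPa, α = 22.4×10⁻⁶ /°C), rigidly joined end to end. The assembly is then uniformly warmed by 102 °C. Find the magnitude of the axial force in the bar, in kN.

P ≈ 21.5 kN (compressive)

With the walls removed the bar would change length by δ_free = Σ αᵢΔT Lᵢ = 10.3×10⁻⁶×102×875 + 22.4×10⁻⁶×102×310 = 1.628 mm.
The walls prevent any net length change, so an axial force P (same in every segment) develops. Compatibility: P · Σ Lᵢ/(AᵢEᵢ) = δ_free.
Σ Lᵢ/(AᵢEᵢ) = 875/(350×34×10³) + 310/(1900×72×10³) = 7.58×10⁻⁵ mm/N.
So P = 1.628 / 7.58×10⁻⁵ = 21.47 kN, compressive.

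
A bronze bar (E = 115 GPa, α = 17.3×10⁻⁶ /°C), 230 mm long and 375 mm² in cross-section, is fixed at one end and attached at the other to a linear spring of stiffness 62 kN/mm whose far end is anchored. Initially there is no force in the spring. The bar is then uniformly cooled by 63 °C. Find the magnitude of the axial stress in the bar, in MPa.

σ ≈ 31.1 MPa (tensile)

If the spring were absent the bar would shorten by αΔT L = 17.3×10⁻⁶ × 63 × 230 = 0.2507 mm.
With a force P in the spring, the elastic change of the bar is PL/(AE) and that of the spring is P/k; compatibility requires their sum to equal δ_free.
So P = δ_free / [L/(AE) + 1/k] = 0.2507 / [ 230/(375×115×10³) + 1/(62×10³) ].
P = 0.2507 / 2.146×10⁻⁵ = 11680 N.
σ = P/A = 11680/375 = 31.15 MPa.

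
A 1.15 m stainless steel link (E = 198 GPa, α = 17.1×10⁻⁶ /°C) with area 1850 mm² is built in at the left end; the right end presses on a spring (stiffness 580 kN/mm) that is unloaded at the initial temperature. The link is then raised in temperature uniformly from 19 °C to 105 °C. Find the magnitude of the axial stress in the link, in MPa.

σ ≈ 188 MPa (compressive)

The unrestrained thermal change is αΔT L = 17.1×10⁻⁶ × 86 × 1150 = 1.691 mm.
Let P be the compressive force at the spring. The link shortens elastically by PL/(AE) and the spring compresses by P/k; together these equal δ_free.
So P = δ_free / [L/(AE) + 1/k] = 1.691 / [ 1150/(1850×198×10³) + 1/(580×10³) ].
P = 1.691 / 4.864×10⁻⁶ = 347700 N.
σ = P/A = 347700/1850 = 188 MPa.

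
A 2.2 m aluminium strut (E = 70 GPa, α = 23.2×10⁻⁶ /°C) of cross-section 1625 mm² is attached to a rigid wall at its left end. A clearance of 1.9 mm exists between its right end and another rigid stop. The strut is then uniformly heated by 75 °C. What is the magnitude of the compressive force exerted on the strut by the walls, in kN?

Free thermal elongation = αΔT L = 23.2×10⁻⁶ × 75 × 2200 = 3.828 mm.
After closing the 1.9 mm clearance, 3.828 − 1.9 = 1.928 mm of expansion remains to be suppressed by the wall.
That suppressed elongation corresponds to σ = E·Δ/L = 70×10³ × 1.928/2200 = 61.35 MPa.
Force on the wall = σA = 61.35 × 1625 mm² = 99.69 kN.

P ≈ 99.7 kN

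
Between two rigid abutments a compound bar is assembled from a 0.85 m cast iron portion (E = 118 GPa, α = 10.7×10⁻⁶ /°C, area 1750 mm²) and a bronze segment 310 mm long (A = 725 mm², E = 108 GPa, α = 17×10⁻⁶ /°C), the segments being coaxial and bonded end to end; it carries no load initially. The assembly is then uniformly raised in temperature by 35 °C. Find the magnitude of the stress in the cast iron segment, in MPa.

σ ≈ 35.6 MPa (compressive)

Free thermal expansion of the whole bar: Σ αᵢΔT Lᵢ = 10.7×10⁻⁶×35×850 + 17×10⁻⁶×35×310 = 0.5028 mm.
The walls prevent any net length change, so an axial force P (same in every segment) develops. Compatibility: P · Σ Lᵢ/(AᵢEᵢ) = δ_free.
The series flexibility is Σ Lᵢ/(AᵢEᵢ) = 850/(1750×118×10³) + 310/(725×108×10³) = 8.075×10⁻⁶ mm/N.
Hence P = δ_free / Σ(L/AE) = 0.5028/8.075×10⁻⁶ = 62.26 kN (compressive).
σ_{cast iron} = P / A = 62260 / 1750 = 35.58 MPa.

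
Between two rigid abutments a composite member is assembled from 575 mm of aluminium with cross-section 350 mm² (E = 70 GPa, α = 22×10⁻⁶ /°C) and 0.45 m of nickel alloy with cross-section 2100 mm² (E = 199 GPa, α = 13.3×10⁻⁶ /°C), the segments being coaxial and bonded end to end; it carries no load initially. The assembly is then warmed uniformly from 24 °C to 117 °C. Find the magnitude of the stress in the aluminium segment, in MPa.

With the walls removed the bar would change length by δ_free = Σ αᵢΔT Lᵢ = 22×10⁻⁶×93×575 + 13.3×10⁻⁶×93×450 = 1.733 mm.
Since the ends are fixed, an axial force P builds up, equal in every segment, with P · Σ Lᵢ/(AᵢEᵢ) = δ_free.
Σ Lᵢ/(AᵢEᵢ) = 575/(350×70×10³) + 450/(2100×199×10³) = 2.455×10⁻⁵ mm/N.
So P = 1.733 / 2.455×10⁻⁵ = 70.6 kN, compressive.
σ_{aluminium} = P / A = 70600 / 350 = 201.7 MPa.

σ ≈ 202 MPa (compressive)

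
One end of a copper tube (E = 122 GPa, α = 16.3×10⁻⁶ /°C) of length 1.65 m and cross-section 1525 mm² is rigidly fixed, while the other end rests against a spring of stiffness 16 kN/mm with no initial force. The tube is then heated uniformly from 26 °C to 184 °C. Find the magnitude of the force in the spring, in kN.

If the spring were absent the tube would lengthen by αΔT L = 16.3×10⁻⁶ × 158 × 1650 = 4.249 mm.
With a force P in the spring, the elastic change of the tube is PL/(AE) and that of the spring is P/k; compatibility requires their sum to equal δ_free.
So P = δ_free / [L/(AE) + 1/k] = 4.249 / [ 1650/(1525×122×10³) + 1/(16×10³) ].
P = 4.249 / 7.137×10⁻⁵ = 59540 N.

P ≈ 59.5 kN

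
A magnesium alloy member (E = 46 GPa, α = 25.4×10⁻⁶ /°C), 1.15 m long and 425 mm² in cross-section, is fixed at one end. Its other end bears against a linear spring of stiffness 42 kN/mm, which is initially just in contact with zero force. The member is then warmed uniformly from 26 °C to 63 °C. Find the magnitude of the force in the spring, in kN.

P ≈ 13.1 kN

The unrestrained thermal change is αΔT L = 25.4×10⁻⁶ × 37 × 1150 = 1.081 mm.
Let P be the compressive force at the spring. The member shortens elastically by PL/(AE) and the spring compresses by P/k; together these equal δ_free.
P [ L/(AE) + 1/k ] = δ_free → P [ 1150/(425×46×10³) + 1/(42×10³) ] = 1.081.
P = 1.081 / 8.263×10⁻⁵ = 13080 N.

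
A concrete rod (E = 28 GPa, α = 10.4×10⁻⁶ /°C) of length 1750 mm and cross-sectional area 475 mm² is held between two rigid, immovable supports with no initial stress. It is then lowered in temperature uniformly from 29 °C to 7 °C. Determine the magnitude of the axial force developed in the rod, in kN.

P ≈ 3.04 kN (tensile)

With zero net strain, σ = E·αΔT = 28 GPa × 10.4×10⁻⁶ × 22 = 6.406 MPa.
P = AEαΔT = 475 × 28×10³ × 10.4×10⁻⁶ × 22 = 3.043 kN (tensile).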